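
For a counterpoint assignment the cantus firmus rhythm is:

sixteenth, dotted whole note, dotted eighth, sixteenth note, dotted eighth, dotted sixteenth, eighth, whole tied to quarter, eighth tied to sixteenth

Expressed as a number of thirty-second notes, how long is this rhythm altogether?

Convert each value to thirty-second notes: sixteenth = 2; dotted whole note = 48; dotted eighth = 6; sixteenth note = 2; dotted eighth = 6; dotted sixteenth = 3; eighth = 4; whole tied to quarter (whole + quarter) = 40; eighth tied to sixteenth (eighth + sixteenth) = 6.
Total: 2 + 48 + 6 + 2 + 6 + 3 + 4 + 40 + 6 = 117 thirty-second notes.

117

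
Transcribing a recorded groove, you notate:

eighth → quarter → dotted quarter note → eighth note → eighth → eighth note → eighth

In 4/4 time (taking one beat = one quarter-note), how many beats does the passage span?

5

One quarter-note beat = 2 eighth notes.
Working in eighth notes: eighth = 1; quarter = 2; dotted quarter note = 3; eighth note = 1; eighth = 1; eighth note = 1; eighth = 1.
Sum: 1 + 2 + 3 + 1 + 1 + 1 + 1 = 10.
10 ÷ 2 = 5 beats.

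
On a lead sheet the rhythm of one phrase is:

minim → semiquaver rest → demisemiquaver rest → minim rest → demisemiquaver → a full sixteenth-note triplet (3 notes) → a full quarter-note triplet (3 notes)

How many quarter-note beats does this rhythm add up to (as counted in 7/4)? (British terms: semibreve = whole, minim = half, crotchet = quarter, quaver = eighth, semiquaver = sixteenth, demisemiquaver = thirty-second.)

7

One quarter-note beat = 8 thirty-second notes.
Each duration in thirty-second notes: minim = 16; semiquaver rest = 2; demisemiquaver rest = 1; minim rest = 16; demisemiquaver = 1; a full sixteenth-note triplet (3 notes) (three triplet sixteenths span one eighth) = 4; a full quarter-note triplet (3 notes) (three triplet quarters span one half) = 16.
Total: 16 + 2 + 1 + 16 + 1 + 4 + 16 = 56.
56 ÷ 8 = 7 beats.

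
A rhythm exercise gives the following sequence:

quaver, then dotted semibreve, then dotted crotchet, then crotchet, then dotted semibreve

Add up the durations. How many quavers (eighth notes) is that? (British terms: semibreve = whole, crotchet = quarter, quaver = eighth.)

Convert each value to eighth notes: quaver = 1; dotted semibreve = 12; dotted crotchet = 3; crotchet = 2; dotted semibreve = 12.
Adding: 1 + 12 + 3 + 2 + 12 = 30 eighth notes.

30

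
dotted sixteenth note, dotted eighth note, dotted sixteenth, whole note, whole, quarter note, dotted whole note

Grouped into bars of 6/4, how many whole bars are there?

One bar of 6/4 = 48 thirty-second notes.
Each duration in thirty-second notes: dotted sixteenth note = 3; dotted eighth note = 6; dotted sixteenth = 3; whole note = 32; whole = 32; quarter note = 8; dotted whole note = 48.
Sum: 3 + 6 + 3 + 32 + 32 + 8 + 48 = 132.
132 ÷ 48 = 2 complete bars with 36 left over.

2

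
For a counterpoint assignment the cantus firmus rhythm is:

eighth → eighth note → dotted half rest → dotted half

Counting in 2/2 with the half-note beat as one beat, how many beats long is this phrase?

One half-note beat = 4 eighth notes.
In eighth notes: eighth = 1; eighth note = 1; dotted half rest = 6; dotted half = 6.
Altogether 1 + 1 + 6 + 6 = 14.
14 ÷ 4 = 3.5 beats.

3.5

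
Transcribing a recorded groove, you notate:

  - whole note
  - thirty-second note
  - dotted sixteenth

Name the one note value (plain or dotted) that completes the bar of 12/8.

The bar of 12/8 = 48 thirty-second notes.
Convert each value to thirty-second notes: whole note = 32; thirty-second note = 1; dotted sixteenth = 3.
Total: 32 + 1 + 3 = 36.
Remaining: 48 − 36 = 12 thirty-second notes, which is a dotted quarter note.

dotted quarter note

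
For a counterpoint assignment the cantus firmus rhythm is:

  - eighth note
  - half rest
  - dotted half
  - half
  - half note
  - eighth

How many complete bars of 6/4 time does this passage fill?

One bar of 6/4 = 12 eighth notes.
Express everything in eighth notes: eighth note = 1; half rest = 4; dotted half = 6; half = 4; half note = 4; eighth = 1.
Altogether 1 + 4 + 6 + 4 + 4 + 1 = 20.
20 ÷ 12 = 1 complete bar with 8 left over.

1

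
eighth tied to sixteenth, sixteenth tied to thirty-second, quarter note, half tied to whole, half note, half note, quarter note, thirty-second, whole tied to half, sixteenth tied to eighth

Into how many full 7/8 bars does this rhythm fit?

5

One bar of 7/8 = 28 thirty-second notes.
Working in thirty-second notes: eighth tied to sixteenth (eighth + sixteenth) = 6; sixteenth tied to thirty-second (sixteenth + thirty-second) = 3; quarter note = 8; half tied to whole (half + whole) = 48; half note = 16; half note = 16; quarter note = 8; thirty-second = 1; whole tied to half (whole + half) = 48; sixteenth tied to eighth (sixteenth + eighth) = 6.
Total: 6 + 3 + 8 + 48 + 16 + 16 + 8 + 1 + 48 + 6 = 160.
160 ÷ 28 = 5 complete bars with 20 left over.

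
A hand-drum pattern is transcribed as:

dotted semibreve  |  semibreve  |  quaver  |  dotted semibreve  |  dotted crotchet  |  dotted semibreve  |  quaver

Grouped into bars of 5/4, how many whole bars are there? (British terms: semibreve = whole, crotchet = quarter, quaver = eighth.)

4

One bar of 5/4 = 10 eighth notes.
Each duration in eighth notes: dotted semibreve = 12; semibreve = 8; quaver = 1; dotted semibreve = 12; dotted crotchet = 3; dotted semibreve = 12; quaver = 1.
Altogether 12 + 8 + 1 + 12 + 3 + 12 + 1 = 49.
49 ÷ 10 = 4 complete bars with 9 left over.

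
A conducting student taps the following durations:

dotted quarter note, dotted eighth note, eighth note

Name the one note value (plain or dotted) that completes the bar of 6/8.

The bar of 6/8 = 12 sixteenth notes.
Each duration in sixteenth notes: dotted quarter note = 6; dotted eighth note = 3; eighth note = 2.
Total: 6 + 3 + 2 = 11.
Remaining: 12 − 11 = 1 sixteenth note, which is a sixteenth note.

sixteenth note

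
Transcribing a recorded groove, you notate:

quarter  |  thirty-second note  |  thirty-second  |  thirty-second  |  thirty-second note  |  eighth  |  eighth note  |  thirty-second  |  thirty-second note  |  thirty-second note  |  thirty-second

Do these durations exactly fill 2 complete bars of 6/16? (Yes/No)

One bar of 6/16 = 12 thirty-second notes, so 2 bars = 24.
Each duration in thirty-second notes: quarter = 8; thirty-second note = 1; thirty-second = 1; thirty-second = 1; thirty-second note = 1; eighth = 4; eighth note = 4; thirty-second = 1; thirty-second note = 1; thirty-second note = 1; thirty-second = 1.
Total: 8 + 1 + 1 + 1 + 1 + 4 + 4 + 1 + 1 + 1 + 1 = 24.
24 equals 24, so the answer is Yes.

Yes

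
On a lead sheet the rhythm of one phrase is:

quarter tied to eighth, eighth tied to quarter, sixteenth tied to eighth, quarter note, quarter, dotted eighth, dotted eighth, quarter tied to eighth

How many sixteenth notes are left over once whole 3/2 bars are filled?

One bar of 3/2 = 24 sixteenth notes.
In sixteenth notes: quarter tied to eighth (quarter + eighth) = 6; eighth tied to quarter (eighth + quarter) = 6; sixteenth tied to eighth (sixteenth + eighth) = 3; quarter note = 4; quarter = 4; dotted eighth = 3; dotted eighth = 3; quarter tied to eighth (quarter + eighth) = 6.
Total: 6 + 6 + 3 + 4 + 4 + 3 + 3 + 6 = 35.
35 ÷ 24 = 1 complete bar with 11 sixteenth notes remaining.

11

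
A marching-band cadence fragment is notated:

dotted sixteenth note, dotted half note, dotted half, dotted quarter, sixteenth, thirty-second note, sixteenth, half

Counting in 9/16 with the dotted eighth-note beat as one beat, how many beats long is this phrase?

14

One dotted eighth-note beat = 6 thirty-second notes.
Convert each value to thirty-second notes: dotted sixteenth note = 3; dotted half note = 24; dotted half = 24; dotted quarter = 12; sixteenth = 2; thirty-second note = 1; sixteenth = 2; half = 16.
Sum: 3 + 24 + 24 + 12 + 2 + 1 + 2 + 16 = 84.
84 ÷ 6 = 14 beats.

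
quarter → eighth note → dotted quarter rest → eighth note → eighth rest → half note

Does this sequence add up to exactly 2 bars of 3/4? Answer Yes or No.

Yes

One bar of 3/4 = 6 eighth notes, so 2 bars = 12.
Each duration in eighth notes: quarter = 2; eighth note = 1; dotted quarter rest = 3; eighth note = 1; eighth rest = 1; half note = 4.
Adding: 2 + 1 + 3 + 1 + 1 + 4 = 12.
12 equals 12, so the answer is Yes.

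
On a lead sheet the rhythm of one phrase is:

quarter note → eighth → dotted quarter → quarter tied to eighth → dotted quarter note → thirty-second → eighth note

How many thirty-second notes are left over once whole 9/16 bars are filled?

17

One bar of 9/16 = 18 thirty-second notes.
Convert each value to thirty-second notes: quarter note = 8; eighth = 4; dotted quarter = 12; quarter tied to eighth (quarter + eighth) = 12; dotted quarter note = 12; thirty-second = 1; eighth note = 4.
Adding: 8 + 4 + 12 + 12 + 12 + 1 + 4 = 53.
53 ÷ 18 = 2 complete bars with 17 thirty-second notes remaining.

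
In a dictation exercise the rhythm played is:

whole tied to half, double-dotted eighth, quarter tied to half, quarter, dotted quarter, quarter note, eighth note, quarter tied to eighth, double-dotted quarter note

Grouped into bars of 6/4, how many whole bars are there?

2

One bar of 6/4 = 48 thirty-second notes.
Express everything in thirty-second notes: whole tied to half (whole + half) = 48; double-dotted eighth = 7; quarter tied to half (quarter + half) = 24; quarter = 8; dotted quarter = 12; quarter note = 8; eighth note = 4; quarter tied to eighth (quarter + eighth) = 12; double-dotted quarter note = 14.
Altogether 48 + 7 + 24 + 8 + 12 + 8 + 4 + 12 + 14 = 137.
137 ÷ 48 = 2 complete bars with 41 left over.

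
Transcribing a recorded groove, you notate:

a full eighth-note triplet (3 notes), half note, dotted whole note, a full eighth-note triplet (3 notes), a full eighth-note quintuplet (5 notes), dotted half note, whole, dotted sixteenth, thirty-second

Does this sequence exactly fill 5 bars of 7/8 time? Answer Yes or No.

No

One bar of 7/8 = 28 thirty-second notes, so 5 bars = 140.
In thirty-second notes: a full eighth-note triplet (3 notes) (three triplet eighths span one quarter) = 8; half note = 16; dotted whole note = 48; a full eighth-note triplet (3 notes) (three triplet eighths span one quarter) = 8; a full eighth-note quintuplet (5 notes) (five quintuplet eighths span one half) = 16; dotted half note = 24; whole = 32; dotted sixteenth = 3; thirty-second = 1.
Sum: 8 + 16 + 48 + 8 + 16 + 24 + 32 + 3 + 1 = 156.
156 exceeds 140, so the answer is No.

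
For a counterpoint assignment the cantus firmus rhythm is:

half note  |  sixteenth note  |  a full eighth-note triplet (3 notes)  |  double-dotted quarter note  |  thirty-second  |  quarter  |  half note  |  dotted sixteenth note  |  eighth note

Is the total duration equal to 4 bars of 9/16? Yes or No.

One bar of 9/16 = 18 thirty-second notes, so 4 bars = 72.
In thirty-second notes: half note = 16; sixteenth note = 2; a full eighth-note triplet (3 notes) (three triplet eighths span one quarter) = 8; double-dotted quarter note = 14; thirty-second = 1; quarter = 8; half note = 16; dotted sixteenth note = 3; eighth note = 4.
Altogether 16 + 2 + 8 + 14 + 1 + 8 + 16 + 3 + 4 = 72.
72 equals 72, so the answer is Yes.

Yes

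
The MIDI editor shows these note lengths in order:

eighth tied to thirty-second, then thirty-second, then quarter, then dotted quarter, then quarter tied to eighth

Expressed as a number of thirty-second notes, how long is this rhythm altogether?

38

Working in thirty-second notes: eighth tied to thirty-second (eighth + thirty-second) = 5; thirty-second = 1; quarter = 8; dotted quarter = 12; quarter tied to eighth (quarter + eighth) = 12.
Total: 5 + 1 + 8 + 12 + 12 = 38 thirty-second notes.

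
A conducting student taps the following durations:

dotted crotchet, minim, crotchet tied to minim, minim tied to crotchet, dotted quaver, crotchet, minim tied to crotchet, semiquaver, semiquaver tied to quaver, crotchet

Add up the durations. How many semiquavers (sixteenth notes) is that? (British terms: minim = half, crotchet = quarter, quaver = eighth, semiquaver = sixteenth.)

Convert each value to sixteenth notes: dotted crotchet = 6; minim = 8; crotchet tied to minim (crotchet + minim) = 12; minim tied to crotchet (minim + crotchet) = 12; dotted quaver = 3; crotchet = 4; minim tied to crotchet (minim + crotchet) = 12; semiquaver = 1; semiquaver tied to quaver (semiquaver + quaver) = 3; crotchet = 4.
Sum: 6 + 8 + 12 + 12 + 3 + 4 + 12 + 1 + 3 + 4 = 65 sixteenth notes.

65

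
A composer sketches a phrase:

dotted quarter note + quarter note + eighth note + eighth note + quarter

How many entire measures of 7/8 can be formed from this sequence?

1

One bar of 7/8 = 7 eighth notes.
Each duration in eighth notes: dotted quarter note = 3; quarter note = 2; eighth note = 1; eighth note = 1; quarter = 2.
Sum: 3 + 2 + 1 + 1 + 2 = 9.
9 ÷ 7 = 1 complete bar with 2 left over.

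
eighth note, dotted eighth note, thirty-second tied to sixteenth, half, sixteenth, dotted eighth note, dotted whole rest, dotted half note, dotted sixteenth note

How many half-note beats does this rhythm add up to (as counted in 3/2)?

7

One half-note beat = 16 thirty-second notes.
Working in thirty-second notes: eighth note = 4; dotted eighth note = 6; thirty-second tied to sixteenth (thirty-second + sixteenth) = 3; half = 16; sixteenth = 2; dotted eighth note = 6; dotted whole rest = 48; dotted half note = 24; dotted sixteenth note = 3.
Total: 4 + 6 + 3 + 16 + 2 + 6 + 48 + 24 + 3 = 112.
112 ÷ 16 = 7 beats.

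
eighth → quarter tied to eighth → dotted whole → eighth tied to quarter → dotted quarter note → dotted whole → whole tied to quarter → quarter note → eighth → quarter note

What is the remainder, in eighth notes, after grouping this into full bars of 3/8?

One bar of 3/8 = 3 eighth notes.
Working in eighth notes: eighth = 1; quarter tied to eighth (quarter + eighth) = 3; dotted whole = 12; eighth tied to quarter (eighth + quarter) = 3; dotted quarter note = 3; dotted whole = 12; whole tied to quarter (whole + quarter) = 10; quarter note = 2; eighth = 1; quarter note = 2.
Total: 1 + 3 + 12 + 3 + 3 + 12 + 10 + 2 + 1 + 2 = 49.
49 ÷ 3 = 16 complete bars with 1 eighth note remaining.

1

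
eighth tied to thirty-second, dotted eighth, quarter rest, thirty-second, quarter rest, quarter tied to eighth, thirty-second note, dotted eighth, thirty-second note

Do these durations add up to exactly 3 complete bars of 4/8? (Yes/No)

One bar of 4/8 = 16 thirty-second notes, so 3 bars = 48.
In thirty-second notes: eighth tied to thirty-second (eighth + thirty-second) = 5; dotted eighth = 6; quarter rest = 8; thirty-second = 1; quarter rest = 8; quarter tied to eighth (quarter + eighth) = 12; thirty-second note = 1; dotted eighth = 6; thirty-second note = 1.
Total: 5 + 6 + 8 + 1 + 8 + 12 + 1 + 6 + 1 = 48.
48 equals 48, so the answer is Yes.

Yes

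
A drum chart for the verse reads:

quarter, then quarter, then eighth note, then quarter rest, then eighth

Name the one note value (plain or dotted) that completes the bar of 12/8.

The bar of 12/8 = 12 eighth notes.
Convert each value to eighth notes: quarter = 2; quarter = 2; eighth note = 1; quarter rest = 2; eighth = 1.
Adding: 2 + 2 + 1 + 2 + 1 = 8.
Remaining: 12 − 8 = 4 eighth notes, which is a half note.

half note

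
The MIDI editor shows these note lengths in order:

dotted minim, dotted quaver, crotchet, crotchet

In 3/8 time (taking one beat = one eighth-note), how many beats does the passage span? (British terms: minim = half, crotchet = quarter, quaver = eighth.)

One eighth-note beat = 2 sixteenth notes.
Each duration in sixteenth notes: dotted minim = 12; dotted quaver = 3; crotchet = 4; crotchet = 4.
Total: 12 + 3 + 4 + 4 = 23.
23 ÷ 2 = 11.5 beats.

11.5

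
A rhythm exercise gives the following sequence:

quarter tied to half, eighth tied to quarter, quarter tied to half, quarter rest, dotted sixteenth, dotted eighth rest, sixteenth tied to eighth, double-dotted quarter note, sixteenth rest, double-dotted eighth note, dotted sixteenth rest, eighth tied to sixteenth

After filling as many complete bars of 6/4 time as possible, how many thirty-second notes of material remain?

One bar of 6/4 = 48 thirty-second notes.
Each duration in thirty-second notes: quarter tied to half (quarter + half) = 24; eighth tied to quarter (eighth + quarter) = 12; quarter tied to half (quarter + half) = 24; quarter rest = 8; dotted sixteenth = 3; dotted eighth rest = 6; sixteenth tied to eighth (sixteenth + eighth) = 6; double-dotted quarter note = 14; sixteenth rest = 2; double-dotted eighth note = 7; dotted sixteenth rest = 3; eighth tied to sixteenth (eighth + sixteenth) = 6.
Total: 24 + 12 + 24 + 8 + 3 + 6 + 6 + 14 + 2 + 7 + 3 + 6 = 115.
115 ÷ 48 = 2 complete bars with 19 thirty-second notes remaining.

19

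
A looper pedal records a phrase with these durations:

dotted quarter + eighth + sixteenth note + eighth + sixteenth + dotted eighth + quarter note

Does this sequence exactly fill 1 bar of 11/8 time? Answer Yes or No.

No

One bar of 11/8 = 22 sixteenth notes.
Each duration in sixteenth notes: dotted quarter = 6; eighth = 2; sixteenth note = 1; eighth = 2; sixteenth = 1; dotted eighth = 3; quarter note = 4.
Adding: 6 + 2 + 1 + 2 + 1 + 3 + 4 = 19.
19 falls short of 22, so the answer is No.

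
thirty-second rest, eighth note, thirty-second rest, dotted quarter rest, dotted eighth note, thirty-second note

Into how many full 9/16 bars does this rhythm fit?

One bar of 9/16 = 18 thirty-second notes.
Express everything in thirty-second notes: thirty-second rest = 1; eighth note = 4; thirty-second rest = 1; dotted quarter rest = 12; dotted eighth note = 6; thirty-second note = 1.
Altogether 1 + 4 + 1 + 12 + 6 + 1 = 25.
25 ÷ 18 = 1 complete bar with 7 left over.

1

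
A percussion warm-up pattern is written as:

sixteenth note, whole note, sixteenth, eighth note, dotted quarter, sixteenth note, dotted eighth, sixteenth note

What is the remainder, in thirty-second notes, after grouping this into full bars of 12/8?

One bar of 12/8 = 24 sixteenth notes.
Working in sixteenth notes: sixteenth note = 1; whole note = 16; sixteenth = 1; eighth note = 2; dotted quarter = 6; sixteenth note = 1; dotted eighth = 3; sixteenth note = 1.
Adding: 1 + 16 + 1 + 2 + 6 + 1 + 3 + 1 = 31.
31 ÷ 24 = 1 complete bar with 7 sixteenth notes remaining = 14 thirty-second notes.

14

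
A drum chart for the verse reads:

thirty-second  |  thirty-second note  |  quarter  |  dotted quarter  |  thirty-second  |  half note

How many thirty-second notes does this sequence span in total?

39

Convert each value to thirty-second notes: thirty-second = 1; thirty-second note = 1; quarter = 8; dotted quarter = 12; thirty-second = 1; half note = 16.
Adding: 1 + 1 + 8 + 12 + 1 + 16 = 39 thirty-second notes.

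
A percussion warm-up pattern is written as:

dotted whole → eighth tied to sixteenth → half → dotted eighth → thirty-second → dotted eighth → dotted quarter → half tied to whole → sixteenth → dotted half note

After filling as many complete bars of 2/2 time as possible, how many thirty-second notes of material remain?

9

One bar of 2/2 = 32 thirty-second notes.
Express everything in thirty-second notes: dotted whole = 48; eighth tied to sixteenth (eighth + sixteenth) = 6; half = 16; dotted eighth = 6; thirty-second = 1; dotted eighth = 6; dotted quarter = 12; half tied to whole (half + whole) = 48; sixteenth = 2; dotted half note = 24.
Total: 48 + 6 + 16 + 6 + 1 + 6 + 12 + 48 + 2 + 24 = 169.
169 ÷ 32 = 5 complete bars with 9 thirty-second notes remaining.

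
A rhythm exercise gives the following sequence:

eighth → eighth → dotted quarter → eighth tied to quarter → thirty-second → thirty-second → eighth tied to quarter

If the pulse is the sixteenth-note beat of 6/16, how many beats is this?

23

One sixteenth-note beat = 2 thirty-second notes.
Convert each value to thirty-second notes: eighth = 4; eighth = 4; dotted quarter = 12; eighth tied to quarter (eighth + quarter) = 12; thirty-second = 1; thirty-second = 1; eighth tied to quarter (eighth + quarter) = 12.
Total: 4 + 4 + 12 + 12 + 1 + 1 + 12 = 46.
46 ÷ 2 = 23 beats.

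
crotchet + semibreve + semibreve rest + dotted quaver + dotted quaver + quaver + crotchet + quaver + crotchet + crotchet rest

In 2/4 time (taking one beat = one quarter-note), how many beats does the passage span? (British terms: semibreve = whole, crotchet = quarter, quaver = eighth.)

14.5

One quarter-note beat = 4 sixteenth notes.
Convert each value to sixteenth notes: crotchet = 4; semibreve = 16; semibreve rest = 16; dotted quaver = 3; dotted quaver = 3; quaver = 2; crotchet = 4; quaver = 2; crotchet = 4; crotchet rest = 4.
Altogether 4 + 16 + 16 + 3 + 3 + 2 + 4 + 2 + 4 + 4 = 58.
58 ÷ 4 = 14.5 beats.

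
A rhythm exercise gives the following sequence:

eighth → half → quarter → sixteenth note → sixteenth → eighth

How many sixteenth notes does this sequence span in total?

18

In sixteenth notes: eighth = 2; half = 8; quarter = 4; sixteenth note = 1; sixteenth = 1; eighth = 2.
Total: 2 + 8 + 4 + 1 + 1 + 2 = 18 sixteenth notes.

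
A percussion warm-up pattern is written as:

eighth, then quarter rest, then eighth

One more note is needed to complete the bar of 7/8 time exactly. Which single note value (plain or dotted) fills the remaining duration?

dotted quarter note

The bar of 7/8 = 7 eighth notes.
Express everything in eighth notes: eighth = 1; quarter rest = 2; eighth = 1.
Altogether 1 + 2 + 1 = 4.
Remaining: 7 − 4 = 3 eighth notes, which is a dotted quarter note.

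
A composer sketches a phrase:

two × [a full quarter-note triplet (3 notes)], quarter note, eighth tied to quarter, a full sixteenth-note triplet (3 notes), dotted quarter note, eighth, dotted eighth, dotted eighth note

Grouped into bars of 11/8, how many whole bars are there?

1

One bar of 11/8 = 22 sixteenth notes.
Express everything in sixteenth notes: a full quarter-note triplet (3 notes) (three triplet quarters span one half) = 8; a full quarter-note triplet (3 notes) (three triplet quarters span one half) = 8; quarter note = 4; eighth tied to quarter (eighth + quarter) = 6; a full sixteenth-note triplet (3 notes) (three triplet sixteenths span one eighth) = 2; dotted quarter note = 6; eighth = 2; dotted eighth = 3; dotted eighth note = 3.
Altogether 8 + 8 + 4 + 6 + 2 + 6 + 2 + 3 + 3 = 42.
42 ÷ 22 = 1 complete bar with 20 left over.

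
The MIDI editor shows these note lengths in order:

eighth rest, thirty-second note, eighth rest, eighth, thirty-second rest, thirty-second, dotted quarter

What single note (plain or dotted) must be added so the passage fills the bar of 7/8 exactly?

The bar of 7/8 = 28 thirty-second notes.
Express everything in thirty-second notes: eighth rest = 4; thirty-second note = 1; eighth rest = 4; eighth = 4; thirty-second rest = 1; thirty-second = 1; dotted quarter = 12.
Sum: 4 + 1 + 4 + 4 + 1 + 1 + 12 = 27.
Remaining: 28 − 27 = 1 thirty-second note, which is a thirty-second note.

thirty-second note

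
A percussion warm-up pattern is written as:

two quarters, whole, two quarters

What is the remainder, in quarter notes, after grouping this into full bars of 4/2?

One bar of 4/2 = 8 quarter notes.
Working in quarter notes: quarter = 1; quarter = 1; whole = 4; quarter = 1; quarter = 1.
Adding: 1 + 1 + 4 + 1 + 1 = 8.
8 ÷ 8 = 1 complete bar with 0 quarter notes remaining.

0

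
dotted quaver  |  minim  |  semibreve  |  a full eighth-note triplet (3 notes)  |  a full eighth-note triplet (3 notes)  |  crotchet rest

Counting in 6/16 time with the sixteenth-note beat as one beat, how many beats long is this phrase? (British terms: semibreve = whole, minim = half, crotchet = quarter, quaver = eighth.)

39

One sixteenth-note beat = 2 thirty-second notes.
Each duration in thirty-second notes: dotted quaver = 6; minim = 16; semibreve = 32; a full eighth-note triplet (3 notes) (three triplet eighths span one quarter) = 8; a full eighth-note triplet (3 notes) (three triplet eighths span one quarter) = 8; crotchet rest = 8.
Sum: 6 + 16 + 32 + 8 + 8 + 8 = 78.
78 ÷ 2 = 39 beats.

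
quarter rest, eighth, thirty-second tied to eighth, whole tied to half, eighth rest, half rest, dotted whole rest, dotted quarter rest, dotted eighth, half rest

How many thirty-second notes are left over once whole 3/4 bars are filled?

One bar of 3/4 = 24 thirty-second notes.
In thirty-second notes: quarter rest = 8; eighth = 4; thirty-second tied to eighth (thirty-second + eighth) = 5; whole tied to half (whole + half) = 48; eighth rest = 4; half rest = 16; dotted whole rest = 48; dotted quarter rest = 12; dotted eighth = 6; half rest = 16.
Adding: 8 + 4 + 5 + 48 + 4 + 16 + 48 + 12 + 6 + 16 = 167.
167 ÷ 24 = 6 complete bars with 23 thirty-second notes remaining.

23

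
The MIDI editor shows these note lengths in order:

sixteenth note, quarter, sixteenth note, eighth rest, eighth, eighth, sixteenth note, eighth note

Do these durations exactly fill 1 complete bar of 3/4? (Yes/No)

One bar of 3/4 = 12 sixteenth notes.
Working in sixteenth notes: sixteenth note = 1; quarter = 4; sixteenth note = 1; eighth rest = 2; eighth = 2; eighth = 2; sixteenth note = 1; eighth note = 2.
Altogether 1 + 4 + 1 + 2 + 2 + 2 + 1 + 2 = 15.
15 exceeds 12, so the answer is No.

No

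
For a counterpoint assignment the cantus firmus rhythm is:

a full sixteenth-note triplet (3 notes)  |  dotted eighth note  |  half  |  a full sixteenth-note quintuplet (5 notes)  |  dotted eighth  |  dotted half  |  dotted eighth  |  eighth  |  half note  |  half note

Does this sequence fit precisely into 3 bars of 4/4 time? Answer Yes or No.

No

One bar of 4/4 = 16 sixteenth notes, so 3 bars = 48.
Convert each value to sixteenth notes: a full sixteenth-note triplet (3 notes) (three triplet sixteenths span one eighth) = 2; dotted eighth note = 3; half = 8; a full sixteenth-note quintuplet (5 notes) (five quintuplet sixteenths span one quarter) = 4; dotted eighth = 3; dotted half = 12; dotted eighth = 3; eighth = 2; half note = 8; half note = 8.
Altogether 2 + 3 + 8 + 4 + 3 + 12 + 3 + 2 + 8 + 8 = 53.
53 exceeds 48, so the answer is No.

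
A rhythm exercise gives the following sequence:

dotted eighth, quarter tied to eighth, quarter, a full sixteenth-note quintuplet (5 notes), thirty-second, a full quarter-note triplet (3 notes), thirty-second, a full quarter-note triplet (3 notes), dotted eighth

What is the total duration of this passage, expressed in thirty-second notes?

74

Convert each value to thirty-second notes: dotted eighth = 6; quarter tied to eighth (quarter + eighth) = 12; quarter = 8; a full sixteenth-note quintuplet (5 notes) (five quintuplet sixteenths span one quarter) = 8; thirty-second = 1; a full quarter-note triplet (3 notes) (three triplet quarters span one half) = 16; thirty-second = 1; a full quarter-note triplet (3 notes) (three triplet quarters span one half) = 16; dotted eighth = 6.
Sum: 6 + 12 + 8 + 8 + 1 + 16 + 1 + 16 + 6 = 74 thirty-second notes.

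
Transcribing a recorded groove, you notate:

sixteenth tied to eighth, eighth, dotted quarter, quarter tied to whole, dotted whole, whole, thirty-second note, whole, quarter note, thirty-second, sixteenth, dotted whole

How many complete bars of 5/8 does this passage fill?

One bar of 5/8 = 20 thirty-second notes.
Convert each value to thirty-second notes: sixteenth tied to eighth (sixteenth + eighth) = 6; eighth = 4; dotted quarter = 12; quarter tied to whole (quarter + whole) = 40; dotted whole = 48; whole = 32; thirty-second note = 1; whole = 32; quarter note = 8; thirty-second = 1; sixteenth = 2; dotted whole = 48.
Total: 6 + 4 + 12 + 40 + 48 + 32 + 1 + 32 + 8 + 1 + 2 + 48 = 234.
234 ÷ 20 = 11 complete bars with 14 left over.

11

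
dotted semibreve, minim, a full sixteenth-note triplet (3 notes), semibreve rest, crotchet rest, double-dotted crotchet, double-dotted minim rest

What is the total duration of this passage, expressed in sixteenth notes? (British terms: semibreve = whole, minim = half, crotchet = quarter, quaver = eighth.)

In sixteenth notes: dotted semibreve = 24; minim = 8; a full sixteenth-note triplet (3 notes) (three triplet sixteenths span one eighth) = 2; semibreve rest = 16; crotchet rest = 4; double-dotted crotchet = 7; double-dotted minim rest = 14.
Sum: 24 + 8 + 2 + 16 + 4 + 7 + 14 = 75 sixteenth notes.

75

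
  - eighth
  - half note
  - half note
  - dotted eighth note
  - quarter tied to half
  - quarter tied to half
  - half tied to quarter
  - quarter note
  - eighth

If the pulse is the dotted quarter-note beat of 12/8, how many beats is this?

One dotted quarter-note beat = 6 sixteenth notes.
Convert each value to sixteenth notes: eighth = 2; half note = 8; half note = 8; dotted eighth note = 3; quarter tied to half (quarter + half) = 12; quarter tied to half (quarter + half) = 12; half tied to quarter (half + quarter) = 12; quarter note = 4; eighth = 2.
Adding: 2 + 8 + 8 + 3 + 12 + 12 + 12 + 4 + 2 = 63.
63 ÷ 6 = 10.5 beats.

10.5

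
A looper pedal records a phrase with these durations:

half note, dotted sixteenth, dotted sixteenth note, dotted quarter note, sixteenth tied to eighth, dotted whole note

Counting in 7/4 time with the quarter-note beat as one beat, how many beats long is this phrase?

11

One quarter-note beat = 8 thirty-second notes.
Each duration in thirty-second notes: half note = 16; dotted sixteenth = 3; dotted sixteenth note = 3; dotted quarter note = 12; sixteenth tied to eighth (sixteenth + eighth) = 6; dotted whole note = 48.
Altogether 16 + 3 + 3 + 12 + 6 + 48 = 88.
88 ÷ 8 = 11 beats.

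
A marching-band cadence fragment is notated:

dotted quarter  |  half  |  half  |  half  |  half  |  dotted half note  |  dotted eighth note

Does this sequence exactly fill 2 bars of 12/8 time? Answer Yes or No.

No

One bar of 12/8 = 24 sixteenth notes, so 2 bars = 48.
Convert each value to sixteenth notes: dotted quarter = 6; half = 8; half = 8; half = 8; half = 8; dotted half note = 12; dotted eighth note = 3.
Adding: 6 + 8 + 8 + 8 + 8 + 12 + 3 = 53.
53 exceeds 48, so the answer is No.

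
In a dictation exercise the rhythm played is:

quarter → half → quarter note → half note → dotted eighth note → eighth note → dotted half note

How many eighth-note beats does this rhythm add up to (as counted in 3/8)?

20.5

One eighth-note beat = 2 sixteenth notes.
Each duration in sixteenth notes: quarter = 4; half = 8; quarter note = 4; half note = 8; dotted eighth note = 3; eighth note = 2; dotted half note = 12.
Total: 4 + 8 + 4 + 8 + 3 + 2 + 12 = 41.
41 ÷ 2 = 20.5 beats.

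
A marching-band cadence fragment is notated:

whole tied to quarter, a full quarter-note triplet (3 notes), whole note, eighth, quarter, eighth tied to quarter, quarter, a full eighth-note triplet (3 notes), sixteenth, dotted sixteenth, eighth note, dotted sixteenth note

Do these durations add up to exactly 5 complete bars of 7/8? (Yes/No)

Yes

One bar of 7/8 = 28 thirty-second notes, so 5 bars = 140.
In thirty-second notes: whole tied to quarter (whole + quarter) = 40; a full quarter-note triplet (3 notes) (three triplet quarters span one half) = 16; whole note = 32; eighth = 4; quarter = 8; eighth tied to quarter (eighth + quarter) = 12; quarter = 8; a full eighth-note triplet (3 notes) (three triplet eighths span one quarter) = 8; sixteenth = 2; dotted sixteenth = 3; eighth note = 4; dotted sixteenth note = 3.
Adding: 40 + 16 + 32 + 4 + 8 + 12 + 8 + 8 + 2 + 3 + 4 + 3 = 140.
140 equals 140, so the answer is Yes.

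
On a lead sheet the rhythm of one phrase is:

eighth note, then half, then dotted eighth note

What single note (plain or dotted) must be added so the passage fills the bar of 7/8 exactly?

sixteenth note

The bar of 7/8 = 14 sixteenth notes.
Convert each value to sixteenth notes: eighth note = 2; half = 8; dotted eighth note = 3.
Altogether 2 + 8 + 3 = 13.
Remaining: 14 − 13 = 1 sixteenth note, which is a sixteenth note.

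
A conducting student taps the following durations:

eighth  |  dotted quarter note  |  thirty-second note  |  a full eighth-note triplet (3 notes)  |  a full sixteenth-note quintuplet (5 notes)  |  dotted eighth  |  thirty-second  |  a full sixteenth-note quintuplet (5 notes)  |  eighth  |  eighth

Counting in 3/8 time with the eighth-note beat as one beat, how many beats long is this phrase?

14

One eighth-note beat = 4 thirty-second notes.
Express everything in thirty-second notes: eighth = 4; dotted quarter note = 12; thirty-second note = 1; a full eighth-note triplet (3 notes) (three triplet eighths span one quarter) = 8; a full sixteenth-note quintuplet (5 notes) (five quintuplet sixteenths span one quarter) = 8; dotted eighth = 6; thirty-second = 1; a full sixteenth-note quintuplet (5 notes) (five quintuplet sixteenths span one quarter) = 8; eighth = 4; eighth = 4.
Altogether 4 + 12 + 1 + 8 + 8 + 6 + 1 + 8 + 4 + 4 = 56.
56 ÷ 4 = 14 beats.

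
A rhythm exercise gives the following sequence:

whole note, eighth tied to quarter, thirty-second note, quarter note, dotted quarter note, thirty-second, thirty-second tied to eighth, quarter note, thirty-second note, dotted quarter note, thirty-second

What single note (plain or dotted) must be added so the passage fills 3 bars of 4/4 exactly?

3 bars of 4/4 = 96 thirty-second notes.
Working in thirty-second notes: whole note = 32; eighth tied to quarter (eighth + quarter) = 12; thirty-second note = 1; quarter note = 8; dotted quarter note = 12; thirty-second = 1; thirty-second tied to eighth (thirty-second + eighth) = 5; quarter note = 8; thirty-second note = 1; dotted quarter note = 12; thirty-second = 1.
Total: 32 + 12 + 1 + 8 + 12 + 1 + 5 + 8 + 1 + 12 + 1 = 93.
Remaining: 96 − 93 = 3 thirty-second notes, which is a dotted sixteenth note.

dotted sixteenth note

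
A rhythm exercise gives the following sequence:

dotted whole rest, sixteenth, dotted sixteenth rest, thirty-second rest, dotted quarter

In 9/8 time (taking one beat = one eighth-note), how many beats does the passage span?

One eighth-note beat = 4 thirty-second notes.
Working in thirty-second notes: dotted whole rest = 48; sixteenth = 2; dotted sixteenth rest = 3; thirty-second rest = 1; dotted quarter = 12.
Total: 48 + 2 + 3 + 1 + 12 = 66.
66 ÷ 4 = 16.5 beats.

16.5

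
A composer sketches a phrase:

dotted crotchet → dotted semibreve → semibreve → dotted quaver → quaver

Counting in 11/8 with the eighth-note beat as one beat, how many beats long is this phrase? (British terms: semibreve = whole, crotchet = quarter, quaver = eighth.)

One eighth-note beat = 2 sixteenth notes.
Each duration in sixteenth notes: dotted crotchet = 6; dotted semibreve = 24; semibreve = 16; dotted quaver = 3; quaver = 2.
Total: 6 + 24 + 16 + 3 + 2 = 51.
51 ÷ 2 = 25.5 beats.

25.5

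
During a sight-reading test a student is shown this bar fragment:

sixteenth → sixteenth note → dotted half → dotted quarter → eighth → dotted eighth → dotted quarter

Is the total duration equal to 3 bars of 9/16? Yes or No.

One bar of 9/16 = 9 sixteenth notes, so 3 bars = 27.
In sixteenth notes: sixteenth = 1; sixteenth note = 1; dotted half = 12; dotted quarter = 6; eighth = 2; dotted eighth = 3; dotted quarter = 6.
Altogether 1 + 1 + 12 + 6 + 2 + 3 + 6 = 31.
31 exceeds 27, so the answer is No.

No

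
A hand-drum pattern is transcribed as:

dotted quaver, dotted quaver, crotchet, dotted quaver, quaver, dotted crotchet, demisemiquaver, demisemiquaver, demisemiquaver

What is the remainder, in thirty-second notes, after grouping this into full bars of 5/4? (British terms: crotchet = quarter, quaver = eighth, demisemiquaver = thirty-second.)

5

One bar of 5/4 = 40 thirty-second notes.
Each duration in thirty-second notes: dotted quaver = 6; dotted quaver = 6; crotchet = 8; dotted quaver = 6; quaver = 4; dotted crotchet = 12; demisemiquaver = 1; demisemiquaver = 1; demisemiquaver = 1.
Adding: 6 + 6 + 8 + 6 + 4 + 12 + 1 + 1 + 1 = 45.
45 ÷ 40 = 1 complete bar with 5 thirty-second notes remaining.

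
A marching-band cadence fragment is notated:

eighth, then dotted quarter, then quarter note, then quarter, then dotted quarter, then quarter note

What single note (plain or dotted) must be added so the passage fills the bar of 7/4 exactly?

eighth note

The bar of 7/4 = 14 eighth notes.
Each duration in eighth notes: eighth = 1; dotted quarter = 3; quarter note = 2; quarter = 2; dotted quarter = 3; quarter note = 2.
Altogether 1 + 3 + 2 + 2 + 3 + 2 = 13.
Remaining: 14 − 13 = 1 eighth note, which is a eighth note.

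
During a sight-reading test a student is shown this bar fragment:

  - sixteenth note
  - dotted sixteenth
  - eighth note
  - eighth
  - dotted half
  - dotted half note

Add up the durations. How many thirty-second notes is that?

Working in thirty-second notes: sixteenth note = 2; dotted sixteenth = 3; eighth note = 4; eighth = 4; dotted half = 24; dotted half note = 24.
Sum: 2 + 3 + 4 + 4 + 24 + 24 = 61 thirty-second notes.

61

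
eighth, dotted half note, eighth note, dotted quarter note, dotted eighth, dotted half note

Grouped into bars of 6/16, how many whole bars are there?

6

One bar of 6/16 = 6 sixteenth notes.
Express everything in sixteenth notes: eighth = 2; dotted half note = 12; eighth note = 2; dotted quarter note = 6; dotted eighth = 3; dotted half note = 12.
Total: 2 + 12 + 2 + 6 + 3 + 12 = 37.
37 ÷ 6 = 6 complete bars with 1 left over.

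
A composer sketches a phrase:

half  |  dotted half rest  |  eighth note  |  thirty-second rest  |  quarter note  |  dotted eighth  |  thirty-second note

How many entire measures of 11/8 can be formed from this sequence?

1

One bar of 11/8 = 44 thirty-second notes.
Express everything in thirty-second notes: half = 16; dotted half rest = 24; eighth note = 4; thirty-second rest = 1; quarter note = 8; dotted eighth = 6; thirty-second note = 1.
Sum: 16 + 24 + 4 + 1 + 8 + 6 + 1 = 60.
60 ÷ 44 = 1 complete bar with 16 left over.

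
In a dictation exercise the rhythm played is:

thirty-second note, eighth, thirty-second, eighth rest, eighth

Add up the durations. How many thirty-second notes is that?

14

Working in thirty-second notes: thirty-second note = 1; eighth = 4; thirty-second = 1; eighth rest = 4; eighth = 4.
Total: 1 + 4 + 1 + 4 + 4 = 14 thirty-second notes.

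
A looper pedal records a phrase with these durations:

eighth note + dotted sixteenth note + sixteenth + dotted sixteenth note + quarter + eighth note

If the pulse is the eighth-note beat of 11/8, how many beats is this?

One eighth-note beat = 4 thirty-second notes.
Express everything in thirty-second notes: eighth note = 4; dotted sixteenth note = 3; sixteenth = 2; dotted sixteenth note = 3; quarter = 8; eighth note = 4.
Total: 4 + 3 + 2 + 3 + 8 + 4 = 24.
24 ÷ 4 = 6 beats.

6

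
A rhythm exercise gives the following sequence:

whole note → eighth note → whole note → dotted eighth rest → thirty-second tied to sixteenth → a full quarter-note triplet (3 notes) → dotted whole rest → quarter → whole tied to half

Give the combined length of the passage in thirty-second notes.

197

Each duration in thirty-second notes: whole note = 32; eighth note = 4; whole note = 32; dotted eighth rest = 6; thirty-second tied to sixteenth (thirty-second + sixteenth) = 3; a full quarter-note triplet (3 notes) (three triplet quarters span one half) = 16; dotted whole rest = 48; quarter = 8; whole tied to half (whole + half) = 48.
Adding: 32 + 4 + 32 + 6 + 3 + 16 + 48 + 8 + 48 = 197 thirty-second notes.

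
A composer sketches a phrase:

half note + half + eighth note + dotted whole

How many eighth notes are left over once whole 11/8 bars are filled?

One bar of 11/8 = 11 eighth notes.
Convert each value to eighth notes: half note = 4; half = 4; eighth note = 1; dotted whole = 12.
Sum: 4 + 4 + 1 + 12 = 21.
21 ÷ 11 = 1 complete bar with 10 eighth notes remaining.

10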